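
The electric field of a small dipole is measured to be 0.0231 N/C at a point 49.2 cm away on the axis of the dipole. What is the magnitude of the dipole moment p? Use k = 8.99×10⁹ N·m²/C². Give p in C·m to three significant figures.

On axis E = 2kp/r³, so p = Er³/(2k).
p = (0.0231)·(0.492)³ / (2·8.99×10⁹) = 1.530×10⁻¹³ C·m.

p ≈ 1.53×10⁻¹³ C·m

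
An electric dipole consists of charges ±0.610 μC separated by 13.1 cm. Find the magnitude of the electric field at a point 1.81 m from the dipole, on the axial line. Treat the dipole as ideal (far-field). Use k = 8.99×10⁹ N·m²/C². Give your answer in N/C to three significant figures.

E ≈ 242 N/C

Dipole moment p = qd = (6.10×10⁻⁷ C)(0.131 m) = 7.991×10⁻⁸ C·m.
On the dipole axis E = 2kp/r³.
E = 2·(8.99×10⁹)(7.991×10⁻⁸) / (1.81)³ = 242.3 N/C.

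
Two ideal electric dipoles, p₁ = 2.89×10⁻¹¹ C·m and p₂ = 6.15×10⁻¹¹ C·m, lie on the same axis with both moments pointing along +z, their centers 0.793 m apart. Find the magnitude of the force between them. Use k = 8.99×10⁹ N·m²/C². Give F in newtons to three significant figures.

On-axis field of dipole 1 at distance r: E = 2kp₁/r³. Force on dipole 2 is F = p₂·dE/dr (gradient along axis).
dE/dr = −6kp₁/r⁴, so |F| = 6kp₁p₂/r⁴ (attractive for aligned moments).
F = 6(8.99×10⁹)(2.89×10⁻¹¹)(6.15×10⁻¹¹)/(0.793)⁴ = 2.424×10⁻¹⁰ N.

F ≈ 2.42×10⁻¹⁰ N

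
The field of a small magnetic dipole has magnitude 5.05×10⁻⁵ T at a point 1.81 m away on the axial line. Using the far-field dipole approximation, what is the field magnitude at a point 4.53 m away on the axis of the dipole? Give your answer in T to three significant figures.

B ≈ 3.22×10⁻⁶ T

Dipole fields scale as 1/r³ in the far field; the geometry is the same at both points.
B₂ = B₁ · (r₁/r₂)³ = 5.05×10⁻⁵ · (1.81/4.53)³.
(r₁/r₂)³ = (0.3996)³ = 0.06379.
B₂ ≈ 3.221×10⁻⁶ T.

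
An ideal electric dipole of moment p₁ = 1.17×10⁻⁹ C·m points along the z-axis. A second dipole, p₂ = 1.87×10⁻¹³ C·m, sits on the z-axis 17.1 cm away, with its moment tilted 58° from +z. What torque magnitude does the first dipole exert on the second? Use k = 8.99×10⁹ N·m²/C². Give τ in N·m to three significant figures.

The second dipole sits on the axis of the first, so the field there is axial: E₁ = 2kp₁/r³ along +z.
E₁ = 2(8.99×10⁹)(1.17×10⁻⁹)/(0.171)³ = 4207 N/C.
Torque on the second dipole: τ = p₂ E₁ sinθ.
τ = (1.87×10⁻¹³)(4207)·sin58° = 6.672×10⁻¹⁰ N·m.

τ ≈ 6.67×10⁻¹⁰ N·m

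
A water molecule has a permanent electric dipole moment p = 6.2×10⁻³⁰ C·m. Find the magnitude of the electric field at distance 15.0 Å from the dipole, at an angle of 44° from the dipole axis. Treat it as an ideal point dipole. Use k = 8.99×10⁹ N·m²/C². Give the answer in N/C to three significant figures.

At angle θ the dipole field magnitude is E = (kp/r³)·√(1 + 3cos²θ).
kp/r³ = (8.99×10⁹)(6.20×10⁻³⁰) / (1.50×10⁻⁹)³ = 1.651×10⁷ N/C.
√(1 + 3cos²44°) = √(1 + 3·0.5174) = √2.5523 ≈ 1.5976.
E ≈ 1.651×10⁷ × 1.598 = 2.638×10⁷ N/C.

E ≈ 2.64×10⁷ N/C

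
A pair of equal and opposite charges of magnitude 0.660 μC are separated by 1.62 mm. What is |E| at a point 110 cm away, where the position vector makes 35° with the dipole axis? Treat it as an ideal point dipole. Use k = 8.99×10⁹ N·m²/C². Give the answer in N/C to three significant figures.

E ≈ 12.5 N/C

Dipole moment p = qd = (6.60×10⁻⁷ C)(0.00162 m) = 1.069×10⁻⁹ C·m.
At angle θ the dipole field magnitude is E = (kp/r³)·√(1 + 3cos²θ).
kp/r³ = (8.99×10⁹)(1.069×10⁻⁹) / (1.10)³ = 7.220 N/C.
√(1 + 3cos²35°) = √(1 + 3·0.6710) = √3.0130 ≈ 1.7358.
E ≈ 7.220 × 1.736 = 12.53 N/C.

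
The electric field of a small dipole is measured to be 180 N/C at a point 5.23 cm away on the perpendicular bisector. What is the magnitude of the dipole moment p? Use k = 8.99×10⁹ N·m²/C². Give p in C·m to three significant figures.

In the equatorial plane E = kp/r³, so p = Er³/(k).
p = (180)·(0.0523)³ / (8.99×10⁹) = 2.864×10⁻¹² C·m.

p ≈ 2.86×10⁻¹² C·m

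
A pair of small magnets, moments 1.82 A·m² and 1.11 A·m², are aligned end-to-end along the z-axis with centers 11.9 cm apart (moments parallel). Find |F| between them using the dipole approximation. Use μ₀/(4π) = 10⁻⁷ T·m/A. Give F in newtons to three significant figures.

On-axis B of dipole 1: B = (μ₀/4π)·2m₁/r³. Force on dipole 2: F = m₂·dB/dr.
dB/dr = −(μ₀/4π)·6m₁/r⁴, so |F| = (μ₀/4π)·6m₁m₂/r⁴.
F = 6(10⁻⁷)(1.82)(1.11)/(0.119)⁴ = 0.006044 N.

F ≈ 0.00604 N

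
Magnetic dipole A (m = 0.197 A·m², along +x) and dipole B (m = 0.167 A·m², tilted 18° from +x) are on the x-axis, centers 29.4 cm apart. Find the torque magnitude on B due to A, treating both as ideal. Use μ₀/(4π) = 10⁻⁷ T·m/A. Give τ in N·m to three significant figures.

Dipole B is on the axis of dipole A, so B₁ there is axial: B₁ = (μ₀/4π)·2m₁/r³ along +x.
B₁ = 2(10⁻⁷)(0.197)/(0.294)³ = 1.550×10⁻⁶ T.
τ = m₂ B₁ sinθ.
τ = (0.167)(1.550×10⁻⁶)·sin18° = 8.001×10⁻⁸ N·m.

τ ≈ 8.00×10⁻⁸ N·m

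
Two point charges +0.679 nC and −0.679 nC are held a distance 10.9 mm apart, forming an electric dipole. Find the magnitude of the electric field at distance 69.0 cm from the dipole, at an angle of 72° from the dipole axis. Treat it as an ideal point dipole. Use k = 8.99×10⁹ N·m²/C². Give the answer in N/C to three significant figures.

E ≈ 0.230 N/C

Dipole moment p = qd = (6.79×10⁻¹⁰ C)(0.0109 m) = 7.401×10⁻¹² C·m.
At angle θ the dipole field magnitude is E = (kp/r³)·√(1 + 3cos²θ).
kp/r³ = (8.99×10⁹)(7.401×10⁻¹²) / (0.690)³ = 0.2025 N/C.
√(1 + 3cos²72°) = √(1 + 3·0.0955) = √1.2865 ≈ 1.1342.
E ≈ 0.2025 × 1.134 = 0.2297 N/C.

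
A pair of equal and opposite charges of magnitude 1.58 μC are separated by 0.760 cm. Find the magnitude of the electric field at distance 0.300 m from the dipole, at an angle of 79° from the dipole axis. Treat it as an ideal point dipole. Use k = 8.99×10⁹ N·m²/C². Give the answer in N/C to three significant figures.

Dipole moment p = qd = (1.58×10⁻⁶ C)(0.00760 m) = 1.201×10⁻⁸ C·m.
At angle θ the dipole field magnitude is E = (kp/r³)·√(1 + 3cos²θ).
kp/r³ = (8.99×10⁹)(1.201×10⁻⁸) / (0.300)³ = 3999 N/C.
√(1 + 3cos²79°) = √(1 + 3·0.0364) = √1.1092 ≈ 1.0532.
E ≈ 3999 × 1.053 = 4212 N/C.

E ≈ 4210 N/C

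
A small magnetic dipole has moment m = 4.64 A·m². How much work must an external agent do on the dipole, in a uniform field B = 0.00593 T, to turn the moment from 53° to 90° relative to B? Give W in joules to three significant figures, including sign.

W ≈ 0.0166 J

W_ext = ΔU = −mB cosθ₂ + mB cosθ₁ = mB(cosθ₁ − cosθ₂).
W = (4.64)(0.00593)·(cos53° − cos90°) = (0.02752)·(+0.6018) = 0.01656 J.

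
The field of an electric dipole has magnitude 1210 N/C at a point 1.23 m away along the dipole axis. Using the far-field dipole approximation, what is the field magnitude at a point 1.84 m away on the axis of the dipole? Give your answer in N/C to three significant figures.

E ≈ 361 N/C

Dipole fields scale as 1/r³ in the far field; the geometry is the same at both points.
E₂ = E₁ · (r₁/r₂)³ = 1210 · (1.23/1.84)³.
(r₁/r₂)³ = (0.6685)³ = 0.2987.
E₂ ≈ 361.4 N/C.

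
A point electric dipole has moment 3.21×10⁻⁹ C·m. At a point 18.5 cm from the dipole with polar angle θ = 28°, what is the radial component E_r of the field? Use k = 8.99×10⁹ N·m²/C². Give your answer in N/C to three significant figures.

For a dipole, E_r = (2kp cosθ)/r³.
kp/r³ = (8.99×10⁹)(3.21×10⁻⁹)/(0.185)³ = 4558 N/C.
E_r = 2·4558·cos28° = 8048 N/C.

E_r ≈ 8050 N/C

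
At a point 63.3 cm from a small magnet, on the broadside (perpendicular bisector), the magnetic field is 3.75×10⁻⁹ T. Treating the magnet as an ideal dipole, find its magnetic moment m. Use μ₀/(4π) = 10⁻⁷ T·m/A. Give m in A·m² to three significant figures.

In the equatorial plane B = (μ₀/4π)·m/r³, so m = Br³·4π/(μ₀).
m = (3.75×10⁻⁹)·(0.633)³ / (10⁻⁷) = 0.009511 A·m².

m ≈ 0.00951 A·m²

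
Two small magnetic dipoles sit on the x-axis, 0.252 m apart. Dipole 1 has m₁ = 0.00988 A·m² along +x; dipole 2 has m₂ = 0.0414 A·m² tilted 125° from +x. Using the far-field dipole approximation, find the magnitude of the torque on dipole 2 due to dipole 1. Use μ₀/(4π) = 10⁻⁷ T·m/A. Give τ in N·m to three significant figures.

τ ≈ 4.19×10⁻⁹ N·m

Dipole B is on the axis of dipole A, so B₁ there is axial: B₁ = (μ₀/4π)·2m₁/r³ along +x.
B₁ = 2(10⁻⁷)(0.00988)/(0.252)³ = 1.235×10⁻⁷ T.
τ = m₂ B₁ sinθ.
τ = (0.0414)(1.235×10⁻⁷)·sin125° = 4.187×10⁻⁹ N·m.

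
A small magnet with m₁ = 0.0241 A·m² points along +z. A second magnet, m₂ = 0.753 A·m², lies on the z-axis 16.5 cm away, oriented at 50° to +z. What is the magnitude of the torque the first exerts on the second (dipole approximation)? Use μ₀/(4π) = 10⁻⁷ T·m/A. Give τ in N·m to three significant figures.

τ ≈ 6.19×10⁻⁷ N·m

Dipole B is on the axis of dipole A, so B₁ there is axial: B₁ = (μ₀/4π)·2m₁/r³ along +z.
B₁ = 2(10⁻⁷)(0.0241)/(0.165)³ = 1.073×10⁻⁶ T.
τ = m₂ B₁ sinθ.
τ = (0.753)(1.073×10⁻⁶)·sin50° = 6.189×10⁻⁷ N·m.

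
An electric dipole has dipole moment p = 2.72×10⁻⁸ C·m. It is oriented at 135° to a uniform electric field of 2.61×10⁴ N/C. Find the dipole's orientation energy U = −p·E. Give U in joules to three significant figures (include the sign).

U ≈ 5.02×10⁻⁴ J

U = −p·E = −pE cosθ.
U = −(2.72×10⁻⁸)(2.61×10⁴)·cos135° = 5.020×10⁻⁴ J.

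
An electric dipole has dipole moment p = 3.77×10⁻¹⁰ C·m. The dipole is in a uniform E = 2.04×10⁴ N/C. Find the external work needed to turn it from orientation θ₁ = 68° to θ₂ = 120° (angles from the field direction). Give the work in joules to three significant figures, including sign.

W ≈ 6.73×10⁻⁶ J

W_ext = ΔU = U(θ₂) − U(θ₁) = −pE cosθ₂ − (−pE cosθ₁) = pE(cosθ₁ − cosθ₂).
W = (3.77×10⁻¹⁰)(2.04×10⁴)·(cos68° − cos120°) = (7.691×10⁻⁶)·(+0.8746) = 6.726×10⁻⁶ J.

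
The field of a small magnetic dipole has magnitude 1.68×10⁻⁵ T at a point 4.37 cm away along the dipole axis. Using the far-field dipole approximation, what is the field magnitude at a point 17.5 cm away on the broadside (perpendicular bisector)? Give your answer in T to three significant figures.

Dipole fields scale as 1/r³ in the far field.
The axial field is twice the equatorial field at the same r, so the geometry factor is 1/2.
B₂ = B₁ · (1/2) · (r₁/r₂)³ = 1.68×10⁻⁵ · 0.5 · (4.37/17.5)³.
(r₁/r₂)³ = (0.2497)³ = 0.01557.
B₂ ≈ 1.308×10⁻⁷ T.

B ≈ 1.31×10⁻⁷ T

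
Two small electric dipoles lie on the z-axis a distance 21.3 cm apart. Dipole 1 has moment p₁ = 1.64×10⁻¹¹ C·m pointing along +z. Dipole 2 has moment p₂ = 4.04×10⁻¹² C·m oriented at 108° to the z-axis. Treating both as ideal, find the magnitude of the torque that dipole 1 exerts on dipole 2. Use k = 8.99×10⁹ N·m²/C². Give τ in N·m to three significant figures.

The second dipole sits on the axis of the first, so the field there is axial: E₁ = 2kp₁/r³ along +z.
E₁ = 2(8.99×10⁹)(1.64×10⁻¹¹)/(0.213)³ = 30.51 N/C.
Torque on the second dipole: τ = p₂ E₁ sinθ.
τ = (4.04×10⁻¹²)(30.51)·sin108° = 1.172×10⁻¹⁰ N·m.

τ ≈ 1.17×10⁻¹⁰ N·m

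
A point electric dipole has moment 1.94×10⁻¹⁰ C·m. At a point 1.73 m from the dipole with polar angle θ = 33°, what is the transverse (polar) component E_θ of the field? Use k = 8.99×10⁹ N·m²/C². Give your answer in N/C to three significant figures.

For a dipole, E_θ = (kp sinθ)/r³.
kp/r³ = (8.99×10⁹)(1.94×10⁻¹⁰)/(1.73)³ = 0.3368 N/C.
E_θ = 0.3368·sin33° = 0.1835 N/C.

E_θ ≈ 0.183 N/C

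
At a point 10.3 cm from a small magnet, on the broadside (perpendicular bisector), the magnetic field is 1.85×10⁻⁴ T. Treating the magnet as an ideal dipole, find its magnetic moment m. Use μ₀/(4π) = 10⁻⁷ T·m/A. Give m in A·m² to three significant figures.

In the equatorial plane B = (μ₀/4π)·m/r³, so m = Br³·4π/(μ₀).
m = (1.85×10⁻⁴)·(0.103)³ / (10⁻⁷) = 2.022 A·m².

m ≈ 2.02 A·m²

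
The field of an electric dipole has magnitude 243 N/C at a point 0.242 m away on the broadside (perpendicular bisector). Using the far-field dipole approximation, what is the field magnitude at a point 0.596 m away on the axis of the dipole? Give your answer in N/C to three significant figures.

Dipole fields scale as 1/r³ in the far field.
The axial field is twice the equatorial field at the same r, so the geometry factor is 2/1.
E₂ = E₁ · (2/1) · (r₁/r₂)³ = 243 · 2 · (0.242/0.596)³.
(r₁/r₂)³ = (0.406)³ = 0.06694.
E₂ ≈ 32.53 N/C.

E ≈ 32.5 N/C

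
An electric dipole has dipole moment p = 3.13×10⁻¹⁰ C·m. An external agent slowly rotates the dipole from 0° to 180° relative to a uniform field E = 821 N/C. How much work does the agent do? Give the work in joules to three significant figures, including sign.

W_ext = ΔU = U(θ₂) − U(θ₁) = −pE cosθ₂ − (−pE cosθ₁) = pE(cosθ₁ − cosθ₂).
W = (3.13×10⁻¹⁰)(821)·(cos0° − cos180°) = (2.570×10⁻⁷)·(+2.0000) = 5.139×10⁻⁷ J.

W ≈ 5.14×10⁻⁷ J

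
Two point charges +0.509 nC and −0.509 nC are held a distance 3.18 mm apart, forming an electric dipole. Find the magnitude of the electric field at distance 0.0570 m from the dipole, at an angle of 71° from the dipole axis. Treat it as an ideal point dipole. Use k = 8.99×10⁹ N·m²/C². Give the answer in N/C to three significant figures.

E ≈ 90.2 N/C

Dipole moment p = qd = (5.09×10⁻¹⁰ C)(0.00318 m) = 1.619×10⁻¹² C·m.
At angle θ the dipole field magnitude is E = (kp/r³)·√(1 + 3cos²θ).
kp/r³ = (8.99×10⁹)(1.619×10⁻¹²) / (0.0570)³ = 78.59 N/C.
√(1 + 3cos²71°) = √(1 + 3·0.1060) = √1.3180 ≈ 1.1480.
E ≈ 78.59 × 1.148 = 90.23 N/C.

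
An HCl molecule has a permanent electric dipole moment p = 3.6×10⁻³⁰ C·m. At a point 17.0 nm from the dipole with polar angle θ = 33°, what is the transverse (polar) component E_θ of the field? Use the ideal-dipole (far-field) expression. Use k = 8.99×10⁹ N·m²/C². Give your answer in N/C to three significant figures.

For a dipole, E_θ = (kp sinθ)/r³.
kp/r³ = (8.99×10⁹)(3.60×10⁻³⁰)/(1.70×10⁻⁸)³ = 6587 N/C.
E_θ = 6587·sin33° = 3588 N/C.

E_θ ≈ 3590 N/C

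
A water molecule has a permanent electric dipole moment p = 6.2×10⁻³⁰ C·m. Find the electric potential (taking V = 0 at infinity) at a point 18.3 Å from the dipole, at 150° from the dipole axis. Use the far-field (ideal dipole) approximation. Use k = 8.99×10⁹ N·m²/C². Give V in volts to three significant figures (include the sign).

The dipole potential is V = kp cosθ / r².
V = (8.99×10⁹)(6.20×10⁻³⁰)·cos150° / (1.83×10⁻⁹)² = -0.01441 V.

V ≈ -0.0144 V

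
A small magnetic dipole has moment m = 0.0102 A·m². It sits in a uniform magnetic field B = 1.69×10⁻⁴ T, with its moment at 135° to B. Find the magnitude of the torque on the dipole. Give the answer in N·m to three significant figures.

τ ≈ 1.22×10⁻⁶ N·m

Torque on a magnetic dipole: τ = mB sinθ.
τ = (0.0102)(1.69×10⁻⁴)·sin135° = 1.219×10⁻⁶ N·m.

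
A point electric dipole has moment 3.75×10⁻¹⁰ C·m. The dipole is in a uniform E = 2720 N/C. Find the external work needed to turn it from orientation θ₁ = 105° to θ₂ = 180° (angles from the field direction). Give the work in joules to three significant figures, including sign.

W ≈ 7.56×10⁻⁷ J

W_ext = ΔU = U(θ₂) − U(θ₁) = −pE cosθ₂ − (−pE cosθ₁) = pE(cosθ₁ − cosθ₂).
W = (3.75×10⁻¹⁰)(2720)·(cos105° − cos180°) = (1.020×10⁻⁶)·(+0.7412) = 7.560×10⁻⁷ J.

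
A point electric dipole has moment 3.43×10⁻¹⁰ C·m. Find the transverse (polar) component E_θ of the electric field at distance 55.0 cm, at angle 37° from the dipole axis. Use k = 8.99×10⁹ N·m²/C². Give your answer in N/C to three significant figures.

E_θ ≈ 11.2 N/C

For a dipole, E_θ = (kp sinθ)/r³.
kp/r³ = (8.99×10⁹)(3.43×10⁻¹⁰)/(0.550)³ = 18.53 N/C.
E_θ = 18.53·sin37° = 11.15 N/C.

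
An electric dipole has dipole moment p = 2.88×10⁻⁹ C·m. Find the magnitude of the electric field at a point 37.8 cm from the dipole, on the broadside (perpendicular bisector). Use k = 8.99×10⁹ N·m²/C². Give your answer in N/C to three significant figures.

E ≈ 479 N/C

On the perpendicular bisector E = kp/r³ (half the axial value at the same distance).
E = (8.99×10⁹)(2.88×10⁻⁹) / (0.378)³ = 479.4 N/C.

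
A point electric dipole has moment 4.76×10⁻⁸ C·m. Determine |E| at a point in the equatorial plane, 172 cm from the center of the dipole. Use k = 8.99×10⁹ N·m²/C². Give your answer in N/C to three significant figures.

In the equatorial plane E = kp/r³.
E = (8.99×10⁹)(4.76×10⁻⁸) / (1.72)³ = 84.10 N/C.

E ≈ 84.1 N/C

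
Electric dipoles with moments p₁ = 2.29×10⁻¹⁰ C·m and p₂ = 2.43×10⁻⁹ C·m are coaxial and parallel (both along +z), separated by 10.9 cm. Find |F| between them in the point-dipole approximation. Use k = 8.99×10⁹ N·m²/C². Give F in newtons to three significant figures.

F ≈ 2.13×10⁻⁴ N

On-axis field of dipole 1 at distance r: E = 2kp₁/r³. Force on dipole 2 is F = p₂·dE/dr (gradient along axis).
dE/dr = −6kp₁/r⁴, so |F| = 6kp₁p₂/r⁴ (attractive for aligned moments).
F = 6(8.99×10⁹)(2.29×10⁻¹⁰)(2.43×10⁻⁹)/(0.109)⁴ = 2.126×10⁻⁴ N.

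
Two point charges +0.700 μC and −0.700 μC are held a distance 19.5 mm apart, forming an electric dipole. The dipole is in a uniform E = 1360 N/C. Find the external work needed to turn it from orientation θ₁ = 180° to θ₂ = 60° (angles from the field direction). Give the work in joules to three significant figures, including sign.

Dipole moment p = qd = (7.00×10⁻⁷ C)(0.0195 m) = 1.365×10⁻⁸ C·m.
W_ext = ΔU = U(θ₂) − U(θ₁) = −pE cosθ₂ − (−pE cosθ₁) = pE(cosθ₁ − cosθ₂).
W = (1.365×10⁻⁸)(1360)·(cos180° − cos60°) = (1.856×10⁻⁵)·(-1.5000) = -2.785×10⁻⁵ J.

W ≈ -2.78×10⁻⁵ J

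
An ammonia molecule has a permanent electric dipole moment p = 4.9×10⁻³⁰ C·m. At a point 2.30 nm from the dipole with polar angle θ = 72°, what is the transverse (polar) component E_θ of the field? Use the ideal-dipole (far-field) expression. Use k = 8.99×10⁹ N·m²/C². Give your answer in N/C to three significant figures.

For a dipole, E_θ = (kp sinθ)/r³.
kp/r³ = (8.99×10⁹)(4.90×10⁻³⁰)/(2.30×10⁻⁹)³ = 3.621×10⁶ N/C.
E_θ = 3.621×10⁶·sin72° = 3.443×10⁶ N/C.

E_θ ≈ 3.44×10⁶ N/C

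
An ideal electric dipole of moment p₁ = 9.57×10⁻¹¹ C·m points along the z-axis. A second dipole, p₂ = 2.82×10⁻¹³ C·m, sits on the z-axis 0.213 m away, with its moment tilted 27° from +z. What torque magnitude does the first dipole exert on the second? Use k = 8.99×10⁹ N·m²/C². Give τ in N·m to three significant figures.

τ ≈ 2.28×10⁻¹¹ N·m

The second dipole sits on the axis of the first, so the field there is axial: E₁ = 2kp₁/r³ along +z.
E₁ = 2(8.99×10⁹)(9.57×10⁻¹¹)/(0.213)³ = 178.1 N/C.
Torque on the second dipole: τ = p₂ E₁ sinθ.
τ = (2.82×10⁻¹³)(178.1)·sin27° = 2.280×10⁻¹¹ N·m.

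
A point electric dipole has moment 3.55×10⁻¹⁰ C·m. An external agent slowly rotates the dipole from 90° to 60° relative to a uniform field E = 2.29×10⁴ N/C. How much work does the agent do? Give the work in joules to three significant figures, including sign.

W ≈ -4.06×10⁻⁶ J

W_ext = ΔU = U(θ₂) − U(θ₁) = −pE cosθ₂ − (−pE cosθ₁) = pE(cosθ₁ − cosθ₂).
W = (3.55×10⁻¹⁰)(2.29×10⁴)·(cos90° − cos60°) = (8.130×10⁻⁶)·(-0.5000) = -4.065×10⁻⁶ J.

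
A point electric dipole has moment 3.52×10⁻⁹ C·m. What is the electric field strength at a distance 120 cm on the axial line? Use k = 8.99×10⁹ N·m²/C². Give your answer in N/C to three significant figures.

E ≈ 36.6 N/C

On the dipole axis E = 2kp/r³.
E = 2·(8.99×10⁹)(3.52×10⁻⁹) / (1.20)³ = 36.63 N/C.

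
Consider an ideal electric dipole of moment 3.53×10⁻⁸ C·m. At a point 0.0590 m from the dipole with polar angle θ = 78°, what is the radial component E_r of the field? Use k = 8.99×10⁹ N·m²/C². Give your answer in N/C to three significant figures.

E_r ≈ 6.43×10⁵ N/C

For a dipole, E_r = (2kp cosθ)/r³.
kp/r³ = (8.99×10⁹)(3.53×10⁻⁸)/(0.0590)³ = 1.545×10⁶ N/C.
E_r = 2·1.545×10⁶·cos78° = 6.425×10⁵ N/C.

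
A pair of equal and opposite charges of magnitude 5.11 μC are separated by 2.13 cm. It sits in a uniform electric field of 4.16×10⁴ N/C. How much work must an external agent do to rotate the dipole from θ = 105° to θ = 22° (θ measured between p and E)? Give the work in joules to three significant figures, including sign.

W ≈ -0.00537 J

Dipole moment p = qd = (5.11×10⁻⁶ C)(0.0213 m) = 1.088×10⁻⁷ C·m.
W_ext = ΔU = U(θ₂) − U(θ₁) = −pE cosθ₂ − (−pE cosθ₁) = pE(cosθ₁ − cosθ₂).
W = (1.088×10⁻⁷)(4.16×10⁴)·(cos105° − cos22°) = (0.004526)·(-1.1860) = -0.005368 J.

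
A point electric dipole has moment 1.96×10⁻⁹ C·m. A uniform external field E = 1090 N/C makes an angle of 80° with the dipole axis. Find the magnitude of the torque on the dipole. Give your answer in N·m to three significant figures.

τ ≈ 2.10×10⁻⁶ N·m

Torque on an electric dipole: τ = pE sinθ.
τ = (1.96×10⁻⁹)(1090)·sin80° = 2.104×10⁻⁶ N·m.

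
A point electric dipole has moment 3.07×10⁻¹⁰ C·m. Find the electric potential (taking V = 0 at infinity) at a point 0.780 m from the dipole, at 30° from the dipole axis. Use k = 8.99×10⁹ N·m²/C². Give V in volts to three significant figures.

V ≈ 3.93 V

The dipole potential is V = kp cosθ / r².
V = (8.99×10⁹)(3.07×10⁻¹⁰)·cos30° / (0.780)² = 3.929 V.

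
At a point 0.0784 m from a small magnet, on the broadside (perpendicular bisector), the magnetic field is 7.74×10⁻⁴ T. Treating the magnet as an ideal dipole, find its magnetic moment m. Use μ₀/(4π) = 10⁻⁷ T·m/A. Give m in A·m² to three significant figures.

In the equatorial plane B = (μ₀/4π)·m/r³, so m = Br³·4π/(μ₀).
m = (7.74×10⁻⁴)·(0.0784)³ / (10⁻⁷) = 3.730 A·m².

m ≈ 3.73 A·m²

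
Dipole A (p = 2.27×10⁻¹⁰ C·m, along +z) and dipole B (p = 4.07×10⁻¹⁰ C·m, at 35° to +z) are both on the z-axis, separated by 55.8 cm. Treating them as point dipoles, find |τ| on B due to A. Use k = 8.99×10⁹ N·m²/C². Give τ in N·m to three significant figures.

The second dipole sits on the axis of the first, so the field there is axial: E₁ = 2kp₁/r³ along +z.
E₁ = 2(8.99×10⁹)(2.27×10⁻¹⁰)/(0.558)³ = 23.49 N/C.
Torque on the second dipole: τ = p₂ E₁ sinθ.
τ = (4.07×10⁻¹⁰)(23.49)·sin35° = 5.484×10⁻⁹ N·m.

τ ≈ 5.48×10⁻⁹ N·m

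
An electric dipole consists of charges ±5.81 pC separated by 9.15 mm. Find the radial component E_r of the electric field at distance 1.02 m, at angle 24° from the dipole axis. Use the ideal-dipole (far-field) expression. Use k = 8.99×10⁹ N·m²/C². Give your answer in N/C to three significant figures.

E_r ≈ 8.23×10⁻⁴ N/C

Dipole moment p = qd = (5.81×10⁻¹² C)(0.00915 m) = 5.316×10⁻¹⁴ C·m.
For a dipole, E_r = (2kp cosθ)/r³.
kp/r³ = (8.99×10⁹)(5.316×10⁻¹⁴)/(1.02)³ = 4.503×10⁻⁴ N/C.
E_r = 2·4.503×10⁻⁴·cos24° = 8.228×10⁻⁴ N/C.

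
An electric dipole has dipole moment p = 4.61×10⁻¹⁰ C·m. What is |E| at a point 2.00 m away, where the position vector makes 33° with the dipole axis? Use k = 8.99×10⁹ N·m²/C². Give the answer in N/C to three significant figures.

E ≈ 0.914 N/C

At angle θ the dipole field magnitude is E = (kp/r³)·√(1 + 3cos²θ).
kp/r³ = (8.99×10⁹)(4.61×10⁻¹⁰) / (2.00)³ = 0.5180 N/C.
√(1 + 3cos²33°) = √(1 + 3·0.7034) = √3.1101 ≈ 1.7635.
E ≈ 0.5180 × 1.764 = 0.9136 N/C.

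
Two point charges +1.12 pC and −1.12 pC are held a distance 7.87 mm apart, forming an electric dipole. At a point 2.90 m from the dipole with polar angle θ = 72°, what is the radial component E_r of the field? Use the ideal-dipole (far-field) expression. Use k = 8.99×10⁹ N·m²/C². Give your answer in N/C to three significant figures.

Dipole moment p = qd = (1.12×10⁻¹² C)(0.00787 m) = 8.814×10⁻¹⁵ C·m.
For a dipole, E_r = (2kp cosθ)/r³.
kp/r³ = (8.99×10⁹)(8.814×10⁻¹⁵)/(2.90)³ = 3.249×10⁻⁶ N/C.
E_r = 2·3.249×10⁻⁶·cos72° = 2.008×10⁻⁶ N/C.

E_r ≈ 2.01×10⁻⁶ N/C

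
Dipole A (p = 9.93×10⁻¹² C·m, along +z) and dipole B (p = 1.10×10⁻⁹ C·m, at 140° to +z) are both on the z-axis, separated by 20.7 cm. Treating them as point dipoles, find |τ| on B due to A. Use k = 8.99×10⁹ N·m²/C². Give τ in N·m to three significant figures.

The second dipole sits on the axis of the first, so the field there is axial: E₁ = 2kp₁/r³ along +z.
E₁ = 2(8.99×10⁹)(9.93×10⁻¹²)/(0.207)³ = 20.13 N/C.
Torque on the second dipole: τ = p₂ E₁ sinθ.
τ = (1.10×10⁻⁹)(20.13)·sin140° = 1.423×10⁻⁸ N·m.

τ ≈ 1.42×10⁻⁸ N·m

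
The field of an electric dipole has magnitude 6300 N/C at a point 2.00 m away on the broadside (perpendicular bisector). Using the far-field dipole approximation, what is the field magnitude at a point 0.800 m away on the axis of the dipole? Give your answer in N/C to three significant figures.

E ≈ 1.97×10⁵ N/C

Dipole fields scale as 1/r³ in the far field.
The axial field is twice the equatorial field at the same r, so the geometry factor is 2/1.
E₂ = E₁ · (2/1) · (r₁/r₂)³ = 6300 · 2 · (2.00/0.800)³.
(r₁/r₂)³ = (2.5)³ = 15.62.
E₂ ≈ 1.969×10⁵ N/C.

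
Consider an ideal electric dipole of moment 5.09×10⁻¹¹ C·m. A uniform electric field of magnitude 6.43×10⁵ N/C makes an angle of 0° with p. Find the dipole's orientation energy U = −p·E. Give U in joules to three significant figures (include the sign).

U ≈ -3.27×10⁻⁵ J

U = −p·E = −pE cosθ.
U = −(5.09×10⁻¹¹)(6.43×10⁵)·cos0° = -3.273×10⁻⁵ J.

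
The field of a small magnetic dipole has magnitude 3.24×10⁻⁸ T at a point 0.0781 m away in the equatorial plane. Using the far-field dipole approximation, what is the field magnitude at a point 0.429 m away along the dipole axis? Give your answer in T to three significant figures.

Dipole fields scale as 1/r³ in the far field.
The axial field is twice the equatorial field at the same r, so the geometry factor is 2/1.
B₂ = B₁ · (2/1) · (r₁/r₂)³ = 3.24×10⁻⁸ · 2 · (0.0781/0.429)³.
(r₁/r₂)³ = (0.1821)³ = 0.006034.
B₂ ≈ 3.910×10⁻¹⁰ T.

B ≈ 3.91×10⁻¹⁰ T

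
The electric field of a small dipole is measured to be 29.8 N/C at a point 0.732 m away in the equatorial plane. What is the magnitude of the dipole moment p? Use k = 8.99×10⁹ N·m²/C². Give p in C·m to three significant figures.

p ≈ 1.30×10⁻⁹ C·m

In the equatorial plane E = kp/r³, so p = Er³/(k).
p = (29.8)·(0.732)³ / (8.99×10⁹) = 1.300×10⁻⁹ C·m.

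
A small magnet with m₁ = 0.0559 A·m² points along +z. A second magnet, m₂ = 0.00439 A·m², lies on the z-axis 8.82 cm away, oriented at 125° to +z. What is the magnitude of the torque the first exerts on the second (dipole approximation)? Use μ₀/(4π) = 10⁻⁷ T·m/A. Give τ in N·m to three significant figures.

τ ≈ 5.86×10⁻⁸ N·m

Dipole B is on the axis of dipole A, so B₁ there is axial: B₁ = (μ₀/4π)·2m₁/r³ along +z.
B₁ = 2(10⁻⁷)(0.0559)/(0.0882)³ = 1.629×10⁻⁵ T.
τ = m₂ B₁ sinθ.
τ = (0.00439)(1.629×10⁻⁵)·sin125° = 5.860×10⁻⁸ N·m.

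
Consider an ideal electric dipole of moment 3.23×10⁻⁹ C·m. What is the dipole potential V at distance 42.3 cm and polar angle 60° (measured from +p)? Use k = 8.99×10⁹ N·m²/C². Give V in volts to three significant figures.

The dipole potential is V = kp cosθ / r².
V = (8.99×10⁹)(3.23×10⁻⁹)·cos60° / (0.423)² = 81.14 V.

V ≈ 81.1 V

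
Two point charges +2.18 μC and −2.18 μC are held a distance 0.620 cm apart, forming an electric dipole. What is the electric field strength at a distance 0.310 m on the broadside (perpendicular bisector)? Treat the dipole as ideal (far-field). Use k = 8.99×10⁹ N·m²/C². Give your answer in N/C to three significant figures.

E ≈ 4080 N/C

Dipole moment p = qd = (2.18×10⁻⁶ C)(0.00620 m) = 1.352×10⁻⁸ C·m.
On the perpendicular bisector E = kp/r³ (half the axial value at the same distance).
E = (8.99×10⁹)(1.352×10⁻⁸) / (0.310)³ = 4080 N/C.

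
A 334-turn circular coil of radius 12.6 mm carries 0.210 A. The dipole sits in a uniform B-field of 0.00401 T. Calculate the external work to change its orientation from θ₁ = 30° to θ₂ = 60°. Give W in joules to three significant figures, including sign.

W ≈ 5.13×10⁻⁵ J

m = NIA = NIπa² = 334·(0.210)·π·(0.0126)² = 0.03498 A·m².
W_ext = ΔU = −mB cosθ₂ + mB cosθ₁ = mB(cosθ₁ − cosθ₂).
W = (0.03498)(0.00401)·(cos30° − cos60°) = (1.403×10⁻⁴)·(+0.3660) = 5.134×10⁻⁵ J.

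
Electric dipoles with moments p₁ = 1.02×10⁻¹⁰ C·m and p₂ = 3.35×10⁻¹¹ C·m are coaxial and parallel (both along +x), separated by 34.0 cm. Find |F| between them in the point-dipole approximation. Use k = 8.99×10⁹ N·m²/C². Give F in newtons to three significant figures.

F ≈ 1.38×10⁻⁸ N

On-axis field of dipole 1 at distance r: E = 2kp₁/r³. Force on dipole 2 is F = p₂·dE/dr (gradient along axis).
dE/dr = −6kp₁/r⁴, so |F| = 6kp₁p₂/r⁴ (attractive for aligned moments).
F = 6(8.99×10⁹)(1.02×10⁻¹⁰)(3.35×10⁻¹¹)/(0.340)⁴ = 1.379×10⁻⁸ N.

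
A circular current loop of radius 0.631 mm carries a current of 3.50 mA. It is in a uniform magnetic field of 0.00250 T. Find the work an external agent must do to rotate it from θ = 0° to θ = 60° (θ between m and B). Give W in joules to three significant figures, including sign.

Magnetic moment m = IA = Iπa² = (0.00350)·π·(6.31×10⁻⁴)² = 4.378×10⁻⁹ A·m².
W_ext = ΔU = −mB cosθ₂ + mB cosθ₁ = mB(cosθ₁ − cosθ₂).
W = (4.378×10⁻⁹)(0.00250)·(cos0° − cos60°) = (1.094×10⁻¹¹)·(+0.5000) = 5.472×10⁻¹² J.

W ≈ 5.47×10⁻¹² J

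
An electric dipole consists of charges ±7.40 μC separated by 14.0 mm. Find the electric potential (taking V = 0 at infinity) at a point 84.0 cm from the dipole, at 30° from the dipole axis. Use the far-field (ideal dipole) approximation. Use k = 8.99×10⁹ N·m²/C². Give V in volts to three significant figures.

Dipole moment p = qd = (7.40×10⁻⁶ C)(0.0140 m) = 1.036×10⁻⁷ C·m.
The dipole potential is V = kp cosθ / r².
V = (8.99×10⁹)(1.036×10⁻⁷)·cos30° / (0.840)² = 1143 V.

V ≈ 1140 V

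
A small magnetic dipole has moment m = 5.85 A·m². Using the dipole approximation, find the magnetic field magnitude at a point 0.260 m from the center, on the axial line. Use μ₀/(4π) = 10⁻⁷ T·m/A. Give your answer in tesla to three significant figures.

B ≈ 6.66×10⁻⁵ T

On axis B = (μ₀/4π)·2m/r³.
B = 2·(10⁻⁷)·(5.85) / (0.260)³ = 6.657×10⁻⁵ T.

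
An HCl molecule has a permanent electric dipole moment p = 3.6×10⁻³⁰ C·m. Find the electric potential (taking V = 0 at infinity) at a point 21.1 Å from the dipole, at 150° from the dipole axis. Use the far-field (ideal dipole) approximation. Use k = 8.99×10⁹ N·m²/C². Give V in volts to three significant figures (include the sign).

The dipole potential is V = kp cosθ / r².
V = (8.99×10⁹)(3.60×10⁻³⁰)·cos150° / (2.11×10⁻⁹)² = -0.006295 V.

V ≈ -0.00630 V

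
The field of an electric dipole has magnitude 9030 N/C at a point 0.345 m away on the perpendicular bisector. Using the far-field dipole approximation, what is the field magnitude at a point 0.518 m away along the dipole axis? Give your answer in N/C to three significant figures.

Dipole fields scale as 1/r³ in the far field.
The axial field is twice the equatorial field at the same r, so the geometry factor is 2/1.
E₂ = E₁ · (2/1) · (r₁/r₂)³ = 9030 · 2 · (0.345/0.518)³.
(r₁/r₂)³ = (0.666)³ = 0.2954.
E₂ ≈ 5336 N/C.

E ≈ 5340 N/C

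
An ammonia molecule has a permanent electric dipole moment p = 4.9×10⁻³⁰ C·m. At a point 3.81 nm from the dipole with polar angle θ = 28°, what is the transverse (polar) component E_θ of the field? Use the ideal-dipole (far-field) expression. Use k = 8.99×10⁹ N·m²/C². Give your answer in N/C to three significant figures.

E_θ ≈ 3.74×10⁵ N/C

For a dipole, E_θ = (kp sinθ)/r³.
kp/r³ = (8.99×10⁹)(4.90×10⁻³⁰)/(3.81×10⁻⁹)³ = 7.965×10⁵ N/C.
E_θ = 7.965×10⁵·sin28° = 3.739×10⁵ N/C.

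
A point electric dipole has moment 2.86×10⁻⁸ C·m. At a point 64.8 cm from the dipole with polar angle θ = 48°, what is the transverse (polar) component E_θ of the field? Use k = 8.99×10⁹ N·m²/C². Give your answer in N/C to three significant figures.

For a dipole, E_θ = (kp sinθ)/r³.
kp/r³ = (8.99×10⁹)(2.86×10⁻⁸)/(0.648)³ = 944.9 N/C.
E_θ = 944.9·sin48° = 702.2 N/C.

E_θ ≈ 702 N/C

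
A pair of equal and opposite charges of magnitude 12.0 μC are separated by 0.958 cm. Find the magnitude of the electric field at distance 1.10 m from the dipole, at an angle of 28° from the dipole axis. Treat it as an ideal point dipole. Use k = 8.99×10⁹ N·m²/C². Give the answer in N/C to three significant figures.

Dipole moment p = qd = (1.20×10⁻⁵ C)(0.00958 m) = 1.15×10⁻⁷ C·m.
At angle θ the dipole field magnitude is E = (kp/r³)·√(1 + 3cos²θ).
kp/r³ = (8.99×10⁹)(1.15×10⁻⁷) / (1.10)³ = 776.7 N/C.
√(1 + 3cos²28°) = √(1 + 3·0.7796) = √3.3388 ≈ 1.8272.
E ≈ 776.7 × 1.827 = 1419 N/C.

E ≈ 1420 N/C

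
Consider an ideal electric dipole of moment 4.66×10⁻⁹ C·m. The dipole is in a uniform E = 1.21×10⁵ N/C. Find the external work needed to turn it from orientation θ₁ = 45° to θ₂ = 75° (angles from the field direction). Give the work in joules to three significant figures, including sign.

W_ext = ΔU = U(θ₂) − U(θ₁) = −pE cosθ₂ − (−pE cosθ₁) = pE(cosθ₁ − cosθ₂).
W = (4.66×10⁻⁹)(1.21×10⁵)·(cos45° − cos75°) = (5.639×10⁻⁴)·(+0.4483) = 2.528×10⁻⁴ J.

W ≈ 2.53×10⁻⁴ J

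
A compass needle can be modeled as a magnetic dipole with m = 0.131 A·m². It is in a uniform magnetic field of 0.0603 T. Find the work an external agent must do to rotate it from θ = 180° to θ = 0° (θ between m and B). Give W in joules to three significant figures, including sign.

W_ext = ΔU = −mB cosθ₂ + mB cosθ₁ = mB(cosθ₁ − cosθ₂).
W = (0.131)(0.0603)·(cos180° − cos0°) = (0.007899)·(-2.0000) = -0.01580 J.

W ≈ -0.0158 J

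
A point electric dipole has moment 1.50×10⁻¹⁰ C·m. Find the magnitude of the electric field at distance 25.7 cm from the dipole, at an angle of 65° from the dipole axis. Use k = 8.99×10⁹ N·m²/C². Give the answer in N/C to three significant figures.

At angle θ the dipole field magnitude is E = (kp/r³)·√(1 + 3cos²θ).
kp/r³ = (8.99×10⁹)(1.50×10⁻¹⁰) / (0.257)³ = 79.44 N/C.
√(1 + 3cos²65°) = √(1 + 3·0.1786) = √1.5358 ≈ 1.2393.
E ≈ 79.44 × 1.239 = 98.45 N/C.

E ≈ 98.5 N/C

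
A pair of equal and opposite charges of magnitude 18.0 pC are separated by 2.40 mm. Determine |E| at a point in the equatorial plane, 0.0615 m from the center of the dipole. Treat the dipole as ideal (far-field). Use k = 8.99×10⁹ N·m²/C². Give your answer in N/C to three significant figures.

E ≈ 1.67 N/C

Dipole moment p = qd = (1.80×10⁻¹¹ C)(0.00240 m) = 4.32×10⁻¹⁴ C·m.
In the equatorial plane E = kp/r³.
E = (8.99×10⁹)(4.32×10⁻¹⁴) / (0.0615)³ = 1.670 N/C.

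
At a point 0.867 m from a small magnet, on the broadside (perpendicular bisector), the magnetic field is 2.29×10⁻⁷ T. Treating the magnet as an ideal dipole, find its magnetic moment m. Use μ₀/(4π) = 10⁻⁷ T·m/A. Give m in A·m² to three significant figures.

In the equatorial plane B = (μ₀/4π)·m/r³, so m = Br³·4π/(μ₀).
m = (2.29×10⁻⁷)·(0.867)³ / (10⁻⁷) = 1.492 A·m².

m ≈ 1.49 A·m²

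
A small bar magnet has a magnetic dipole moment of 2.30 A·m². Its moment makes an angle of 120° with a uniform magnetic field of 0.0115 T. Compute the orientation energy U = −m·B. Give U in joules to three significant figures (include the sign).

U = −m·B = −mB cosθ.
U = −(2.30)(0.0115)·cos120° = 0.01322 J.

U ≈ 0.0132 J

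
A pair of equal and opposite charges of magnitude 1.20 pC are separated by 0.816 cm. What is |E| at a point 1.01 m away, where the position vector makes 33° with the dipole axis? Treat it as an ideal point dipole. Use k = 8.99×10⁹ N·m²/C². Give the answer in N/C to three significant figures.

Dipole moment p = qd = (1.20×10⁻¹² C)(0.00816 m) = 9.792×10⁻¹⁵ C·m.
At angle θ the dipole field magnitude is E = (kp/r³)·√(1 + 3cos²θ).
kp/r³ = (8.99×10⁹)(9.792×10⁻¹⁵) / (1.01)³ = 8.544×10⁻⁵ N/C.
√(1 + 3cos²33°) = √(1 + 3·0.7034) = √3.1101 ≈ 1.7635.
E ≈ 8.544×10⁻⁵ × 1.764 = 1.507×10⁻⁴ N/C.

E ≈ 1.51×10⁻⁴ N/C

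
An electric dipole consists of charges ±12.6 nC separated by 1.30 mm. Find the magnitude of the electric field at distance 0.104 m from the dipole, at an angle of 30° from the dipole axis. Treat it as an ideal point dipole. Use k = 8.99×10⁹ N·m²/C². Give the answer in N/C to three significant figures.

E ≈ 236 N/C

Dipole moment p = qd = (1.26×10⁻⁸ C)(0.00130 m) = 1.638×10⁻¹¹ C·m.
At angle θ the dipole field magnitude is E = (kp/r³)·√(1 + 3cos²θ).
kp/r³ = (8.99×10⁹)(1.638×10⁻¹¹) / (0.104)³ = 130.9 N/C.
√(1 + 3cos²30°) = √(1 + 3·0.7500) = √3.2500 ≈ 1.8028.
E ≈ 130.9 × 1.803 = 236.0 N/C.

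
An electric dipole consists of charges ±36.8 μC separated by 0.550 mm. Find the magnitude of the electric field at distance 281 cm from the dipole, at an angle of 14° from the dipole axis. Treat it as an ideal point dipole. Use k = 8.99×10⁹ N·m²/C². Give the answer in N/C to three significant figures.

E ≈ 16.0 N/C

Dipole moment p = qd = (3.68×10⁻⁵ C)(5.50×10⁻⁴ m) = 2.024×10⁻⁸ C·m.
At angle θ the dipole field magnitude is E = (kp/r³)·√(1 + 3cos²θ).
kp/r³ = (8.99×10⁹)(2.024×10⁻⁸) / (2.81)³ = 8.201 N/C.
√(1 + 3cos²14°) = √(1 + 3·0.9415) = √3.8244 ≈ 1.9556.
E ≈ 8.201 × 1.956 = 16.04 N/C.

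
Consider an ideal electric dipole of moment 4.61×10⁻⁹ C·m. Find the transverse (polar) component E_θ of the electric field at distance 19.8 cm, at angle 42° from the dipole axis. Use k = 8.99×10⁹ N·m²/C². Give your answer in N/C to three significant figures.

E_θ ≈ 3570 N/C

For a dipole, E_θ = (kp sinθ)/r³.
kp/r³ = (8.99×10⁹)(4.61×10⁻⁹)/(0.198)³ = 5339 N/C.
E_θ = 5339·sin42° = 3573 N/C.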